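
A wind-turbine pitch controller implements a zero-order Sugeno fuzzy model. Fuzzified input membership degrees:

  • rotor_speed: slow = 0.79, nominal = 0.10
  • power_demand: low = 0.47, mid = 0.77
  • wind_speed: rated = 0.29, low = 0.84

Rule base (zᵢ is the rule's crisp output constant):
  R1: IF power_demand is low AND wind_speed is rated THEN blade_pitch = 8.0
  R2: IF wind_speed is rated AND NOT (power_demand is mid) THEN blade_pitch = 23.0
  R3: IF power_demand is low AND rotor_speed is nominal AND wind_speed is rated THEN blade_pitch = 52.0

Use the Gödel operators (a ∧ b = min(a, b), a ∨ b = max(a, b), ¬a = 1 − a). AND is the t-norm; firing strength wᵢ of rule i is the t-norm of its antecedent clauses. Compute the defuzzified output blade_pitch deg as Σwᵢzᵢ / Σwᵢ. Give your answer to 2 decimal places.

R1 (z=8.0): low=0.47, rated=0.29; AND[min(a, b)] → w = 0.29
R2 (z=23.0): rated=0.29, ¬mid=1−0.77=0.23; AND[min(a, b)] → w = 0.23
R3 (z=52.0): low=0.47, nominal=0.10, rated=0.29; AND[min(a, b)] → w = 0.10
Weighted average = (0.29·8.0 + 0.23·23.0 + 0.10·52.0) / (0.29 + 0.23 + 0.10)
  = 12.8100 / 0.6200 = 20.66

20.66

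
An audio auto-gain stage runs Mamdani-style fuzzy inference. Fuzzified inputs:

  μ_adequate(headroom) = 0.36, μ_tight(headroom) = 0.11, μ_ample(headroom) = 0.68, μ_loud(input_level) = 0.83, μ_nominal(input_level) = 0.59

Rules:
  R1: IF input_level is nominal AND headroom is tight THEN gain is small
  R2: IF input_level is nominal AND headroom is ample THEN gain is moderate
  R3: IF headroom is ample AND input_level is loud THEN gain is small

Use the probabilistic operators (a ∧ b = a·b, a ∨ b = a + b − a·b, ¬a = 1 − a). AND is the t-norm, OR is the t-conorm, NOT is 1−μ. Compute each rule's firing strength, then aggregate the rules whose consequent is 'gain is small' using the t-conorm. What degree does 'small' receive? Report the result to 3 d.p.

0.593

R1: nominal=0.59, tight=0.11; AND[a·b] → w = 0.0649
R2: nominal=0.59, ample=0.68; AND[a·b] → w = 0.4012
R3: ample=0.68, loud=0.83; AND[a·b] → w = 0.5644
Rules with consequent 'small': {R1, R3} → strengths 0.0649, 0.5644
Aggregate via t-conorm [a + b − a·b]: 0.5927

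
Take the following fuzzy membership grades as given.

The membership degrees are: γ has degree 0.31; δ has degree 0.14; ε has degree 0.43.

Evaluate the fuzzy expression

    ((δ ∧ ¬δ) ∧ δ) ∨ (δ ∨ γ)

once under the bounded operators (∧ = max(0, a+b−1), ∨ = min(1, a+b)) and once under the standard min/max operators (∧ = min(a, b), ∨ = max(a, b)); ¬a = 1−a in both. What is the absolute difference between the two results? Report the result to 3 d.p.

0.140

Under bounded:
  ¬δ = 1 − 0.14 = 0.86
  δ ∧ ¬δ = max(0, a+b−1) on (0.14, 0.86) = 0.00
  (δ ∧ ¬δ) ∧ δ = max(0, a+b−1) on (0.00, 0.14) = 0.00
  δ ∨ γ = min(1, a+b) on (0.14, 0.31) = 0.45
  ((δ ∧ ¬δ) ∧ δ) ∨ (δ ∨ γ) = min(1, a+b) on (0.00, 0.45) = 0.45
  → value = 0.4500
Under standard min/max:
  ¬δ = 1 − 0.14 = 0.86
  δ ∧ ¬δ = min(a, b) on (0.14, 0.86) = 0.14
  (δ ∧ ¬δ) ∧ δ = min(a, b) on (0.14, 0.14) = 0.14
  δ ∨ γ = max(a, b) on (0.14, 0.31) = 0.31
  ((δ ∧ ¬δ) ∧ δ) ∨ (δ ∨ γ) = max(a, b) on (0.14, 0.31) = 0.31
  → value = 0.3100
|0.4500 − 0.3100| = 0.140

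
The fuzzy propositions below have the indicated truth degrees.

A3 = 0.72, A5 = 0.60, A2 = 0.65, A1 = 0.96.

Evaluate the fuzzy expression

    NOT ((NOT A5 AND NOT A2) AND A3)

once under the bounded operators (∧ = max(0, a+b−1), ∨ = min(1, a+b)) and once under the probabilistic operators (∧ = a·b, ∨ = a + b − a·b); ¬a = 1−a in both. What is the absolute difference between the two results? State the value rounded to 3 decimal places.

Under bounded:
  NOT A5 = 1 − 0.60 = 0.40
  NOT A2 = 1 − 0.65 = 0.35
  NOT A5 AND NOT A2 = max(0, a+b−1) on (0.40, 0.35) = 0.00
  (NOT A5 AND NOT A2) AND A3 = max(0, a+b−1) on (0.00, 0.72) = 0.00
  NOT ((NOT A5 AND NOT A2) AND A3) = 1 − 0.00 = 1.00
  → value = 1.0000
Under probabilistic:
  NOT A5 = 1 − 0.6000 = 0.4000
  NOT A2 = 1 − 0.6500 = 0.3500
  NOT A5 AND NOT A2 = a·b on (0.4000, 0.3500) = 0.1400
  (NOT A5 AND NOT A2) AND A3 = a·b on (0.1400, 0.7200) = 0.1008
  NOT ((NOT A5 AND NOT A2) AND A3) = 1 − 0.1008 = 0.8992
  → value = 0.8992
|1.0000 − 0.8992| = 0.101

0.101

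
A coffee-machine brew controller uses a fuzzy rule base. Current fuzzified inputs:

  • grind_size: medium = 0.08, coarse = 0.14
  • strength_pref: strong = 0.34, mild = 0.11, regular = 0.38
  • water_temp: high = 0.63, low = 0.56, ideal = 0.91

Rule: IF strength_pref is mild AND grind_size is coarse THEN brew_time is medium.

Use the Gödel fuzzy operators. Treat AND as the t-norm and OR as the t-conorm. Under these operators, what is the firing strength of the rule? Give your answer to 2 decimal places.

firing strength: mild=0.11, coarse=0.14; AND[min(a, b)] → w = 0.11

0.11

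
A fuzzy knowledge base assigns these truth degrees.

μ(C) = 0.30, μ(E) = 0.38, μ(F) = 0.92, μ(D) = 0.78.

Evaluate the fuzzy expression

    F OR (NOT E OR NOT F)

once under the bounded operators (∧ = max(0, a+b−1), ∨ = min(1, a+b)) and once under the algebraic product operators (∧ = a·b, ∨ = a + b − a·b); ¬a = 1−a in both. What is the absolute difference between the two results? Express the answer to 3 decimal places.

0.028

Under bounded:
  NOT E = 1 − 0.38 = 0.62
  NOT F = 1 − 0.92 = 0.08
  NOT E OR NOT F = min(1, a+b) on (0.62, 0.08) = 0.70
  F OR (NOT E OR NOT F) = min(1, a+b) on (0.92, 0.70) = 1.00
  → value = 1.0000
Under algebraic product:
  NOT E = 1 − 0.3800 = 0.6200
  NOT F = 1 − 0.9200 = 0.0800
  NOT E OR NOT F = a + b − a·b on (0.6200, 0.0800) = 0.6504
  F OR (NOT E OR NOT F) = a + b − a·b on (0.9200, 0.6504) = 0.9720
  → value = 0.9720
|1.0000 − 0.9720| = 0.028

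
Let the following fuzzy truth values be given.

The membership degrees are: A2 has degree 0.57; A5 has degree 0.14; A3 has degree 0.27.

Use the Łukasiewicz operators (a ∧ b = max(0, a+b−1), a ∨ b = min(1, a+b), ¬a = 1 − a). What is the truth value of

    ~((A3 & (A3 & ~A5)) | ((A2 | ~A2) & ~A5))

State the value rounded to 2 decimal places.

~A5 = 1 − 0.14 = 0.86
A3 & ~A5 = max(0, a+b−1) on (0.27, 0.86) = 0.13
A3 & (A3 & ~A5) = max(0, a+b−1) on (0.27, 0.13) = 0.00
~A2 = 1 − 0.57 = 0.43
A2 | ~A2 = min(1, a+b) on (0.57, 0.43) = 1.00
~A5 = 1 − 0.14 = 0.86
(A2 | ~A2) & ~A5 = max(0, a+b−1) on (1.00, 0.86) = 0.86
(A3 & (A3 & ~A5)) | ((A2 | ~A2) & ~A5) = min(1, a+b) on (0.00, 0.86) = 0.86
~((A3 & (A3 & ~A5)) | ((A2 | ~A2) & ~A5)) = 1 − 0.86 = 0.14

0.14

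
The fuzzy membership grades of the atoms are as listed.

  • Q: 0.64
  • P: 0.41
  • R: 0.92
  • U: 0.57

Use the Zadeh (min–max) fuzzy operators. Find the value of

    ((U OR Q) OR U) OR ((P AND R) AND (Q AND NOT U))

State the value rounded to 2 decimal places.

U OR Q = max(a, b) on (0.57, 0.64) = 0.64
(U OR Q) OR U = max(a, b) on (0.64, 0.57) = 0.64
P AND R = min(a, b) on (0.41, 0.92) = 0.41
NOT U = 1 − 0.57 = 0.43
Q AND NOT U = min(a, b) on (0.64, 0.43) = 0.43
(P AND R) AND (Q AND NOT U) = min(a, b) on (0.41, 0.43) = 0.41
((U OR Q) OR U) OR ((P AND R) AND (Q AND NOT U)) = max(a, b) on (0.64, 0.41) = 0.64

0.64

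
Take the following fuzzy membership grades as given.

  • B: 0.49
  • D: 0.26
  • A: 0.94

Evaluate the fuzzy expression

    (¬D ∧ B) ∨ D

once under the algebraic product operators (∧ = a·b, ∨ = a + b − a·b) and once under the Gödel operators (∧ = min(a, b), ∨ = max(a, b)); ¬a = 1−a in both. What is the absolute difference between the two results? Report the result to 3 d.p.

0.038

Under algebraic product:
  ¬D = 1 − 0.2600 = 0.7400
  ¬D ∧ B = a·b on (0.7400, 0.4900) = 0.3626
  (¬D ∧ B) ∨ D = a + b − a·b on (0.3626, 0.2600) = 0.5283
  → value = 0.5283
Under Gödel:
  ¬D = 1 − 0.26 = 0.74
  ¬D ∧ B = min(a, b) on (0.74, 0.49) = 0.49
  (¬D ∧ B) ∨ D = max(a, b) on (0.49, 0.26) = 0.49
  → value = 0.4900
|0.5283 − 0.4900| = 0.038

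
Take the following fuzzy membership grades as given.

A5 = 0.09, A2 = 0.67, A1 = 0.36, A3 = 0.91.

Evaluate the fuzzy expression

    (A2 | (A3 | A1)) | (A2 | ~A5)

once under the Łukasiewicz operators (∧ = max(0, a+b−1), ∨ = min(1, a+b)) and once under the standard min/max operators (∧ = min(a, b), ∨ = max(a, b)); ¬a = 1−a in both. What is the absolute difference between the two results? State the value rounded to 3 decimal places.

0.090

Under Łukasiewicz:
  A3 | A1 = min(1, a+b) on (0.91, 0.36) = 1.00
  A2 | (A3 | A1) = min(1, a+b) on (0.67, 1.00) = 1.00
  ~A5 = 1 − 0.09 = 0.91
  A2 | ~A5 = min(1, a+b) on (0.67, 0.91) = 1.00
  (A2 | (A3 | A1)) | (A2 | ~A5) = min(1, a+b) on (1.00, 1.00) = 1.00
  → value = 1.0000
Under standard min/max:
  A3 | A1 = max(a, b) on (0.91, 0.36) = 0.91
  A2 | (A3 | A1) = max(a, b) on (0.67, 0.91) = 0.91
  ~A5 = 1 − 0.09 = 0.91
  A2 | ~A5 = max(a, b) on (0.67, 0.91) = 0.91
  (A2 | (A3 | A1)) | (A2 | ~A5) = max(a, b) on (0.91, 0.91) = 0.91
  → value = 0.9100
|1.0000 − 0.9100| = 0.090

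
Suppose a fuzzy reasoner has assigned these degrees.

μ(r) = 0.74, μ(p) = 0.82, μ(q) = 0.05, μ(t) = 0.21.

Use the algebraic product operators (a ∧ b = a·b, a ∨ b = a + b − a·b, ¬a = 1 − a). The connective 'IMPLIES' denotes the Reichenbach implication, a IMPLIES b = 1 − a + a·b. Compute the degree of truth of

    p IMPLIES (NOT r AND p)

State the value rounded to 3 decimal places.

0.355

NOT r = 1 − 0.7400 = 0.2600
NOT r AND p = a·b on (0.2600, 0.8200) = 0.2132
p IMPLIES (NOT r AND p)  [Reichenbach: 1 − a + a·b] with a=0.8200, b=0.2132 → 0.3548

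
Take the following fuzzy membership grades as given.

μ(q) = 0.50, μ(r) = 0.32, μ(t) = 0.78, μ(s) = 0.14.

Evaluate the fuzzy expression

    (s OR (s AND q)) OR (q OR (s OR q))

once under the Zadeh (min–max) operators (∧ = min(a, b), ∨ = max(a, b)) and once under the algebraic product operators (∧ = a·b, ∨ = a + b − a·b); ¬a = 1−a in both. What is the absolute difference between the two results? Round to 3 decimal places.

0.328

Under Zadeh (min–max):
  s AND q = min(a, b) on (0.14, 0.50) = 0.14
  s OR (s AND q) = max(a, b) on (0.14, 0.14) = 0.14
  s OR q = max(a, b) on (0.14, 0.50) = 0.50
  q OR (s OR q) = max(a, b) on (0.50, 0.50) = 0.50
  (s OR (s AND q)) OR (q OR (s OR q)) = max(a, b) on (0.14, 0.50) = 0.50
  → value = 0.5000
Under algebraic product:
  s AND q = a·b on (0.1400, 0.5000) = 0.0700
  s OR (s AND q) = a + b − a·b on (0.1400, 0.0700) = 0.2002
  s OR q = a + b − a·b on (0.1400, 0.5000) = 0.5700
  q OR (s OR q) = a + b − a·b on (0.5000, 0.5700) = 0.7850
  (s OR (s AND q)) OR (q OR (s OR q)) = a + b − a·b on (0.2002, 0.7850) = 0.8280
  → value = 0.8280
|0.5000 − 0.8280| = 0.328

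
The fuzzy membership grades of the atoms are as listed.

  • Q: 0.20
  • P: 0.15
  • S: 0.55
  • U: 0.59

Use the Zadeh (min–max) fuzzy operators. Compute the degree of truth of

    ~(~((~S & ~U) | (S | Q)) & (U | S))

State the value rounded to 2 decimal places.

~S = 1 − 0.55 = 0.45
~U = 1 − 0.59 = 0.41
~S & ~U = min(a, b) on (0.45, 0.41) = 0.41
S | Q = max(a, b) on (0.55, 0.20) = 0.55
(~S & ~U) | (S | Q) = max(a, b) on (0.41, 0.55) = 0.55
~((~S & ~U) | (S | Q)) = 1 − 0.55 = 0.45
U | S = max(a, b) on (0.59, 0.55) = 0.59
~((~S & ~U) | (S | Q)) & (U | S) = min(a, b) on (0.45, 0.59) = 0.45
~(~((~S & ~U) | (S | Q)) & (U | S)) = 1 − 0.45 = 0.55

0.55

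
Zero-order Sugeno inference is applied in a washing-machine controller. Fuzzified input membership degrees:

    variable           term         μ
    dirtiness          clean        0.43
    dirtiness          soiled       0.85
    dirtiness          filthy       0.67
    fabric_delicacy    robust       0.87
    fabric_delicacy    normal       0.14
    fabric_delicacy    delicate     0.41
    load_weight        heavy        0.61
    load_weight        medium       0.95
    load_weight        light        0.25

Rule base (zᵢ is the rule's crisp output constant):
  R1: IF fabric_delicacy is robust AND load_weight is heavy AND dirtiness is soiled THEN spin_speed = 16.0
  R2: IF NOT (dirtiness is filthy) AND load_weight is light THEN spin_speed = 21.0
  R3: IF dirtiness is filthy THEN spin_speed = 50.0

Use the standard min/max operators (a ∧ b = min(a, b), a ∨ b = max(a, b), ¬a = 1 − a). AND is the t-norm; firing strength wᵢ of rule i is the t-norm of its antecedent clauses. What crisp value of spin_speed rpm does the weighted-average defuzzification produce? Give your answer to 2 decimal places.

31.71

R1 (z=16.0): robust=0.87, heavy=0.61, soiled=0.85; AND[min(a, b)] → w = 0.61
R2 (z=21.0): ¬filthy=1−0.67=0.33, light=0.25; AND[min(a, b)] → w = 0.25
R3 (z=50.0): filthy=0.67 → w = 0.67
Weighted average = (0.61·16.0 + 0.25·21.0 + 0.67·50.0) / (0.61 + 0.25 + 0.67)
  = 48.5100 / 1.5300 = 31.71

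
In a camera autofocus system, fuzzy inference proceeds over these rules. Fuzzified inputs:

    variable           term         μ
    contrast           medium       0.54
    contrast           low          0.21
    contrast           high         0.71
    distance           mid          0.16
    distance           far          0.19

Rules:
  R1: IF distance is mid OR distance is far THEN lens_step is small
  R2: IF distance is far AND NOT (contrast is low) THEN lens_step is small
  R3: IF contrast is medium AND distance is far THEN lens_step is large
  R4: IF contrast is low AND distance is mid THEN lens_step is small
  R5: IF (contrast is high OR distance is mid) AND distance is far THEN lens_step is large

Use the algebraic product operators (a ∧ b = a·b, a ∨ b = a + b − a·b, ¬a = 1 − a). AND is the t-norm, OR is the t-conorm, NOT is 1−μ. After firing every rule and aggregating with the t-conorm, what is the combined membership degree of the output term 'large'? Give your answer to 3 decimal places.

0.232

R1: mid=0.16, far=0.19; OR[a + b − a·b] → w = 0.3196
R2: far=0.19, ¬low=1−0.21=0.79; AND[a·b] → w = 0.1501
R3: medium=0.54, far=0.19; AND[a·b] → w = 0.1026
R4: low=0.21, mid=0.16; AND[a·b] → w = 0.0336
R5: (high=0.71 OR mid=0.16) = 0.7564; AND[a·b] with far=0.19 → w = 0.1437
Rules with consequent 'large': {R3, R5} → strengths 0.1026, 0.1437
Aggregate via t-conorm [a + b − a·b]: 0.2316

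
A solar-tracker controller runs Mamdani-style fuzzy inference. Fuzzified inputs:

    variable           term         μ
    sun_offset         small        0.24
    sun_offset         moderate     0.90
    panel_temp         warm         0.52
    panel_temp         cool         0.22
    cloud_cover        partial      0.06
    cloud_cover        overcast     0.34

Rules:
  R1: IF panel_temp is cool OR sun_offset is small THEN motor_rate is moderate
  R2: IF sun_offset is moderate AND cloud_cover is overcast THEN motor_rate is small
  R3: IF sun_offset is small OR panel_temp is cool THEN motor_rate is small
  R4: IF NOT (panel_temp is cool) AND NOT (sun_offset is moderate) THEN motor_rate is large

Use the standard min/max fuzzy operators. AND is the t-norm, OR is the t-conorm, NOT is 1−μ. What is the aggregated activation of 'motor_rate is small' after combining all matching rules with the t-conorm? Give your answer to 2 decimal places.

R1: cool=0.22, small=0.24; OR[max(a, b)] → w = 0.24
R2: moderate=0.90, overcast=0.34; AND[min(a, b)] → w = 0.34
R3: small=0.24, cool=0.22; OR[max(a, b)] → w = 0.24
R4: ¬cool=1−0.22=0.78, ¬moderate=1−0.90=0.10; AND[min(a, b)] → w = 0.10
Rules with consequent 'small': {R2, R3} → strengths 0.34, 0.24
Aggregate via t-conorm [max(a, b)]: 0.34

0.34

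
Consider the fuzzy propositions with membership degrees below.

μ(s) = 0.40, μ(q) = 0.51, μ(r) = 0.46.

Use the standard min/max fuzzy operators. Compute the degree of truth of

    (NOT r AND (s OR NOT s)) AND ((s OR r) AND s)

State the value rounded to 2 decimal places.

NOT r = 1 − 0.46 = 0.54
NOT s = 1 − 0.40 = 0.60
s OR NOT s = max(a, b) on (0.40, 0.60) = 0.60
NOT r AND (s OR NOT s) = min(a, b) on (0.54, 0.60) = 0.54
s OR r = max(a, b) on (0.40, 0.46) = 0.46
(s OR r) AND s = min(a, b) on (0.46, 0.40) = 0.40
(NOT r AND (s OR NOT s)) AND ((s OR r) AND s) = min(a, b) on (0.54, 0.40) = 0.40

0.40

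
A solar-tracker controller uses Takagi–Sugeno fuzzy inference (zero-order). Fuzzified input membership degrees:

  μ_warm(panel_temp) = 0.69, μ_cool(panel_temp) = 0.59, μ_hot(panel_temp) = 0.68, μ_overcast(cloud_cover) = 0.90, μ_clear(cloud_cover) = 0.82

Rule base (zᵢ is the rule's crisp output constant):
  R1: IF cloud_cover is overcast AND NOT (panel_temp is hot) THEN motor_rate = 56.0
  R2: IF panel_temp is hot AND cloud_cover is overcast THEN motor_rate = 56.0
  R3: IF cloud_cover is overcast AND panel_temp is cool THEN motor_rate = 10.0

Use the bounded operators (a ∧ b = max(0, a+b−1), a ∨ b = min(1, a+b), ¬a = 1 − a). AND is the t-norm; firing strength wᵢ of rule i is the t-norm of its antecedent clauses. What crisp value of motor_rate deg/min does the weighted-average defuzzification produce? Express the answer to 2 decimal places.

38.53

R1 (z=56.0): overcast=0.90, ¬hot=1−0.68=0.32; AND[max(0, a+b−1)] → w = 0.22
R2 (z=56.0): hot=0.68, overcast=0.90; AND[max(0, a+b−1)] → w = 0.58
R3 (z=10.0): overcast=0.90, cool=0.59; AND[max(0, a+b−1)] → w = 0.49
Weighted average = (0.22·56.0 + 0.58·56.0 + 0.49·10.0) / (0.22 + 0.58 + 0.49)
  = 49.7000 / 1.2900 = 38.53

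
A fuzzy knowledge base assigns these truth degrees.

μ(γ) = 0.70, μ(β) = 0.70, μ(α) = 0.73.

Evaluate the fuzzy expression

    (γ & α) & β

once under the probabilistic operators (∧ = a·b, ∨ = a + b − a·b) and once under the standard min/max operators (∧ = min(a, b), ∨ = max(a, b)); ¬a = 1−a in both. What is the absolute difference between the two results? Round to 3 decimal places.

0.342

Under probabilistic:
  γ & α = a·b on (0.7000, 0.7300) = 0.5110
  (γ & α) & β = a·b on (0.5110, 0.7000) = 0.3577
  → value = 0.3577
Under standard min/max:
  γ & α = min(a, b) on (0.70, 0.73) = 0.70
  (γ & α) & β = min(a, b) on (0.70, 0.70) = 0.70
  → value = 0.7000
|0.3577 − 0.7000| = 0.342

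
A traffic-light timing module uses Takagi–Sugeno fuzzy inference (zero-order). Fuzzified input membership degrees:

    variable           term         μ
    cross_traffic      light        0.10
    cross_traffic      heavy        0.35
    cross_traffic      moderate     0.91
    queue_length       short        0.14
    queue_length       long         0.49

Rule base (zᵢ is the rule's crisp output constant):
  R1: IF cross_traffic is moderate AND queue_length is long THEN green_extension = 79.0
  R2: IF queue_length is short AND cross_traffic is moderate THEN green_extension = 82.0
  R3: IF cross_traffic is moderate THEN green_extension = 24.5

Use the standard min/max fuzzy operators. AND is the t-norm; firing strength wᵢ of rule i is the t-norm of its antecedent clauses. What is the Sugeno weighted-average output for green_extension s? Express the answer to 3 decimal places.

R1 (z=79.0): moderate=0.91, long=0.49; AND[min(a, b)] → w = 0.49
R2 (z=82.0): short=0.14, moderate=0.91; AND[min(a, b)] → w = 0.14
R3 (z=24.5): moderate=0.91 → w = 0.91
Weighted average = (0.49·79.0 + 0.14·82.0 + 0.91·24.5) / (0.49 + 0.14 + 0.91)
  = 72.4850 / 1.5400 = 47.068

47.068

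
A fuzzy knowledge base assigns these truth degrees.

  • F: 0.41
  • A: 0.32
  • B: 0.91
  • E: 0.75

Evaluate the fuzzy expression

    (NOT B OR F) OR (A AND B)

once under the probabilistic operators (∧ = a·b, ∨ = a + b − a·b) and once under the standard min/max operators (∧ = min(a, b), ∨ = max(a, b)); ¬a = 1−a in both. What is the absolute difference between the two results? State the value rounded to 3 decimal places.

0.209

Under probabilistic:
  NOT B = 1 − 0.9100 = 0.0900
  NOT B OR F = a + b − a·b on (0.0900, 0.4100) = 0.4631
  A AND B = a·b on (0.3200, 0.9100) = 0.2912
  (NOT B OR F) OR (A AND B) = a + b − a·b on (0.4631, 0.2912) = 0.6194
  → value = 0.6194
Under standard min/max:
  NOT B = 1 − 0.91 = 0.09
  NOT B OR F = max(a, b) on (0.09, 0.41) = 0.41
  A AND B = min(a, b) on (0.32, 0.91) = 0.32
  (NOT B OR F) OR (A AND B) = max(a, b) on (0.41, 0.32) = 0.41
  → value = 0.4100
|0.6194 − 0.4100| = 0.209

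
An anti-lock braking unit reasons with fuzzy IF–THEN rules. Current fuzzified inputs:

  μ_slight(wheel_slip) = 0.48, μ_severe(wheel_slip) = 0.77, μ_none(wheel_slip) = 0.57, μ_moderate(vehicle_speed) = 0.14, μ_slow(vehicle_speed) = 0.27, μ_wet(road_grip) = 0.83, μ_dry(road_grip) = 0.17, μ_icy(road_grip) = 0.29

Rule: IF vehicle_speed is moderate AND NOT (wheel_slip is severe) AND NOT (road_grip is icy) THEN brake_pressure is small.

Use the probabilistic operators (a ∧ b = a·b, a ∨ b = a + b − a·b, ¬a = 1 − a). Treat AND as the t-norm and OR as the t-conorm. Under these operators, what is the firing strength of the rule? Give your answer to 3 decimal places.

firing strength: moderate=0.14, ¬severe=1−0.77=0.23, ¬icy=1−0.29=0.71; AND[a·b] → w = 0.0229

0.023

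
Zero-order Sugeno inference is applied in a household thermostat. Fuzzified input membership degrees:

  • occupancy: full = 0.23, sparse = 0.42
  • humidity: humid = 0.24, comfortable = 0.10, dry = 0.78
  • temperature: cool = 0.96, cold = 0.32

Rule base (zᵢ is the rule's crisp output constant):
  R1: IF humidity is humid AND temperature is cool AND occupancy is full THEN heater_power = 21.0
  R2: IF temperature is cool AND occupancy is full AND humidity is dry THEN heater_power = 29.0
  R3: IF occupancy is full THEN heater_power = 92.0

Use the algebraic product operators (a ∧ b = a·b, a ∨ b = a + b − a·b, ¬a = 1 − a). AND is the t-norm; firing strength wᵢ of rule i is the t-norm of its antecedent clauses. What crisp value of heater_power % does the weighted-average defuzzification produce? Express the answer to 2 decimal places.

59.90

R1 (z=21.0): humid=0.24, cool=0.96, full=0.23; AND[a·b] → w = 0.0530
R2 (z=29.0): cool=0.96, full=0.23, dry=0.78; AND[a·b] → w = 0.1722
R3 (z=92.0): full=0.23 → w = 0.2300
Weighted average = (0.0530·21.0 + 0.1722·29.0 + 0.2300·92.0) / (0.0530 + 0.1722 + 0.2300)
  = 27.2673 / 0.4552 = 59.90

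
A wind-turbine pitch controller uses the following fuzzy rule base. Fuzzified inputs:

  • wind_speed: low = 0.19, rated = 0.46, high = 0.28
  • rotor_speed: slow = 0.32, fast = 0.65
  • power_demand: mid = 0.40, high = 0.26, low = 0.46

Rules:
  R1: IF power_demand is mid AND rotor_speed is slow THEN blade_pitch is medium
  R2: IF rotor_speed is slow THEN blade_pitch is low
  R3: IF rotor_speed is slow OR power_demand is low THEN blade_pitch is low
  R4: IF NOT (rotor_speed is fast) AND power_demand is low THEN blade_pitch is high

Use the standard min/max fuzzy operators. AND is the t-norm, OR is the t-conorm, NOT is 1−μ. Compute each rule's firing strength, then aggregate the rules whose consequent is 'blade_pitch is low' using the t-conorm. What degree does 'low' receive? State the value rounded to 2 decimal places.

R1: mid=0.40, slow=0.32; AND[min(a, b)] → w = 0.32
R2: slow=0.32 → w = 0.32
R3: slow=0.32, low=0.46; OR[max(a, b)] → w = 0.46
R4: ¬fast=1−0.65=0.35, low=0.46; AND[min(a, b)] → w = 0.35
Rules with consequent 'low': {R2, R3} → strengths 0.32, 0.46
Aggregate via t-conorm [max(a, b)]: 0.46

0.46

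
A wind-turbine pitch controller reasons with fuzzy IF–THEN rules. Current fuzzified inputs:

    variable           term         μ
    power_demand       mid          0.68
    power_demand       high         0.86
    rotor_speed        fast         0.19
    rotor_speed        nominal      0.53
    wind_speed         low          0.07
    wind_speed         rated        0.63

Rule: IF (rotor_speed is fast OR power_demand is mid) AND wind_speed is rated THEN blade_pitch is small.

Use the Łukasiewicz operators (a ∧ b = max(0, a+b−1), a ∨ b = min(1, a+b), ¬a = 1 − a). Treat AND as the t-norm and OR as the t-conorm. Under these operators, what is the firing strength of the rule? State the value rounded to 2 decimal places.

0.50

firing strength: (fast=0.19 OR mid=0.68) = 0.87; AND[max(0, a+b−1)] with rated=0.63 → w = 0.50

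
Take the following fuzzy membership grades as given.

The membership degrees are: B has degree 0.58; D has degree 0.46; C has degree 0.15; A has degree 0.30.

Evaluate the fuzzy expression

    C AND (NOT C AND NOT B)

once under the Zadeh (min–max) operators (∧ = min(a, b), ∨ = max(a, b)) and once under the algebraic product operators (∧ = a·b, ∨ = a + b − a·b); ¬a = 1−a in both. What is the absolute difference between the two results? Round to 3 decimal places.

0.096

Under Zadeh (min–max):
  NOT C = 1 − 0.15 = 0.85
  NOT B = 1 − 0.58 = 0.42
  NOT C AND NOT B = min(a, b) on (0.85, 0.42) = 0.42
  C AND (NOT C AND NOT B) = min(a, b) on (0.15, 0.42) = 0.15
  → value = 0.1500
Under algebraic product:
  NOT C = 1 − 0.1500 = 0.8500
  NOT B = 1 − 0.5800 = 0.4200
  NOT C AND NOT B = a·b on (0.8500, 0.4200) = 0.3570
  C AND (NOT C AND NOT B) = a·b on (0.1500, 0.3570) = 0.0536
  → value = 0.0536
|0.1500 − 0.0536| = 0.096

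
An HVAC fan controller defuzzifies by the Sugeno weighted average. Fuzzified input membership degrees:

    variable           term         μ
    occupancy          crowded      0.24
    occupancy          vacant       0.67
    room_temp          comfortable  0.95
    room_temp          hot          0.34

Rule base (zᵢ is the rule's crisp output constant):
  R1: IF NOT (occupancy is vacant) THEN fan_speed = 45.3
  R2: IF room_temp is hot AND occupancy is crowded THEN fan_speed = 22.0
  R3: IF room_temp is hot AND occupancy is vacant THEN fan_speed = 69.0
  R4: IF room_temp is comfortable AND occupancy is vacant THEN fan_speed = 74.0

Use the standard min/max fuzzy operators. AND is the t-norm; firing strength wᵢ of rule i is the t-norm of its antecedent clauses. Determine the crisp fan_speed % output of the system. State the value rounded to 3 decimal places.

R1 (z=45.3): ¬vacant=1−0.67=0.33 → w = 0.33
R2 (z=22.0): hot=0.34, crowded=0.24; AND[min(a, b)] → w = 0.24
R3 (z=69.0): hot=0.34, vacant=0.67; AND[min(a, b)] → w = 0.34
R4 (z=74.0): comfortable=0.95, vacant=0.67; AND[min(a, b)] → w = 0.67
Weighted average = (0.33·45.3 + 0.24·22.0 + 0.34·69.0 + 0.67·74.0) / (0.33 + 0.24 + 0.34 + 0.67)
  = 93.2690 / 1.5800 = 59.031

59.031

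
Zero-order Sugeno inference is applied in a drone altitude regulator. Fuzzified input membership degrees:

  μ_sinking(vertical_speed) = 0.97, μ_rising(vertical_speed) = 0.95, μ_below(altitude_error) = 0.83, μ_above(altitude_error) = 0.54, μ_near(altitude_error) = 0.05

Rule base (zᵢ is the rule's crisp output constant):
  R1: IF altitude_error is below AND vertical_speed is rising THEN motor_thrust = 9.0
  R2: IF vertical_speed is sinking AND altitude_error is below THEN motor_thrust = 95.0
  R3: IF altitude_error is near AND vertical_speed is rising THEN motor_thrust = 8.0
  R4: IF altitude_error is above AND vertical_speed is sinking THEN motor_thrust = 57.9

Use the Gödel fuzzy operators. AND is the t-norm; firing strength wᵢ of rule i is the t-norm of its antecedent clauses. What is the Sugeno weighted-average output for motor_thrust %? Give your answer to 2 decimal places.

52.44

R1 (z=9.0): below=0.83, rising=0.95; AND[min(a, b)] → w = 0.83
R2 (z=95.0): sinking=0.97, below=0.83; AND[min(a, b)] → w = 0.83
R3 (z=8.0): near=0.05, rising=0.95; AND[min(a, b)] → w = 0.05
R4 (z=57.9): above=0.54, sinking=0.97; AND[min(a, b)] → w = 0.54
Weighted average = (0.83·9.0 + 0.83·95.0 + 0.05·8.0 + 0.54·57.9) / (0.83 + 0.83 + 0.05 + 0.54)
  = 117.9860 / 2.2500 = 52.44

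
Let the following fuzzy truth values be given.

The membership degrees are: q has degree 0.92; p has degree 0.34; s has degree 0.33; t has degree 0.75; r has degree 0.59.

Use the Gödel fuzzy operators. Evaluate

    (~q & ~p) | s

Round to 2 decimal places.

~q = 1 − 0.92 = 0.08
~p = 1 − 0.34 = 0.66
~q & ~p = min(a, b) on (0.08, 0.66) = 0.08
(~q & ~p) | s = max(a, b) on (0.08, 0.33) = 0.33

0.33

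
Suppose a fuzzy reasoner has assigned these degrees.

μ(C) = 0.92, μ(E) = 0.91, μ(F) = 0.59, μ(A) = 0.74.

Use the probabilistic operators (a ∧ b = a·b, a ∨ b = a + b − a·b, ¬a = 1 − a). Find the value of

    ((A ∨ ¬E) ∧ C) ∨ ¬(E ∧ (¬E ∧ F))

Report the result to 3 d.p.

¬E = 1 − 0.9100 = 0.0900
A ∨ ¬E = a + b − a·b on (0.7400, 0.0900) = 0.7634
(A ∨ ¬E) ∧ C = a·b on (0.7634, 0.9200) = 0.7023
¬E = 1 − 0.9100 = 0.0900
¬E ∧ F = a·b on (0.0900, 0.5900) = 0.0531
E ∧ (¬E ∧ F) = a·b on (0.9100, 0.0531) = 0.0483
¬(E ∧ (¬E ∧ F)) = 1 − 0.0483 = 0.9517
((A ∨ ¬E) ∧ C) ∨ ¬(E ∧ (¬E ∧ F)) = a + b − a·b on (0.7023, 0.9517) = 0.9856

0.986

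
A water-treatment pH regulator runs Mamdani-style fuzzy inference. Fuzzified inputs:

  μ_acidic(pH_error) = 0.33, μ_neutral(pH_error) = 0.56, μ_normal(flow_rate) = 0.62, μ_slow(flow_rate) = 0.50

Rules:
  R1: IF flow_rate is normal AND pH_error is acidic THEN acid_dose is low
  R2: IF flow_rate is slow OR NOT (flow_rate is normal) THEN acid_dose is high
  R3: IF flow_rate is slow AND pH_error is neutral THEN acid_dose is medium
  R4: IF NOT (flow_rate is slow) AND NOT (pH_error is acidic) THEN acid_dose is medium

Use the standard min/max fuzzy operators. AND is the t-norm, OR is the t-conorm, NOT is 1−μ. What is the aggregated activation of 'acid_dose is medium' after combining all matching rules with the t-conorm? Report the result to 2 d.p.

R1: normal=0.62, acidic=0.33; AND[min(a, b)] → w = 0.33
R2: slow=0.50, ¬normal=1−0.62=0.38; OR[max(a, b)] → w = 0.50
R3: slow=0.50, neutral=0.56; AND[min(a, b)] → w = 0.50
R4: ¬slow=1−0.50=0.50, ¬acidic=1−0.33=0.67; AND[min(a, b)] → w = 0.50
Rules with consequent 'medium': {R3, R4} → strengths 0.50, 0.50
Aggregate via t-conorm [max(a, b)]: 0.50

0.50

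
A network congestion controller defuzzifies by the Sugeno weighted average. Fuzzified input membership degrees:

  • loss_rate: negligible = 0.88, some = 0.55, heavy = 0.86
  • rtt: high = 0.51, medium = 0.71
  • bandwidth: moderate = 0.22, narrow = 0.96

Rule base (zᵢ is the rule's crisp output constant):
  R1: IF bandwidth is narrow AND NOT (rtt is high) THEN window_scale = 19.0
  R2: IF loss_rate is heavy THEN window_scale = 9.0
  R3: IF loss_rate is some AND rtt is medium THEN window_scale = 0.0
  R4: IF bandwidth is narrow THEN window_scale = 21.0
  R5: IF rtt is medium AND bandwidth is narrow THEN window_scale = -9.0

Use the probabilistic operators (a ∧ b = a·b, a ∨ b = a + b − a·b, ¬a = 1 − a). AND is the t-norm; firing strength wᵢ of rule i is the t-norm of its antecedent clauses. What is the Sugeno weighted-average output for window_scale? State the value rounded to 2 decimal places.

9.13

R1 (z=19.0): narrow=0.96, ¬high=1−0.51=0.49; AND[a·b] → w = 0.4704
R2 (z=9.0): heavy=0.86 → w = 0.8600
R3 (z=0.0): some=0.55, medium=0.71; AND[a·b] → w = 0.3905
R4 (z=21.0): narrow=0.96 → w = 0.9600
R5 (z=-9.0): medium=0.71, narrow=0.96; AND[a·b] → w = 0.6816
Weighted average = (0.4704·19.0 + 0.8600·9.0 + 0.3905·0.0 + 0.9600·21.0 + 0.6816·-9.0) / (0.4704 + 0.8600 + 0.3905 + 0.9600 + 0.6816)
  = 30.7032 / 3.3625 = 9.13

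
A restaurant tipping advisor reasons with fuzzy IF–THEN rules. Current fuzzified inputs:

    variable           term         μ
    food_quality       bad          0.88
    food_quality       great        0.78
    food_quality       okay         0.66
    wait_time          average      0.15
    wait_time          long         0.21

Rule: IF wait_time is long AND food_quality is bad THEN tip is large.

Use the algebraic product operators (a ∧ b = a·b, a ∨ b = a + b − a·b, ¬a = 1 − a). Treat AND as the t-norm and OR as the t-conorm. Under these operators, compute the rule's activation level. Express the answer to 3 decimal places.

firing strength: long=0.21, bad=0.88; AND[a·b] → w = 0.1848

0.185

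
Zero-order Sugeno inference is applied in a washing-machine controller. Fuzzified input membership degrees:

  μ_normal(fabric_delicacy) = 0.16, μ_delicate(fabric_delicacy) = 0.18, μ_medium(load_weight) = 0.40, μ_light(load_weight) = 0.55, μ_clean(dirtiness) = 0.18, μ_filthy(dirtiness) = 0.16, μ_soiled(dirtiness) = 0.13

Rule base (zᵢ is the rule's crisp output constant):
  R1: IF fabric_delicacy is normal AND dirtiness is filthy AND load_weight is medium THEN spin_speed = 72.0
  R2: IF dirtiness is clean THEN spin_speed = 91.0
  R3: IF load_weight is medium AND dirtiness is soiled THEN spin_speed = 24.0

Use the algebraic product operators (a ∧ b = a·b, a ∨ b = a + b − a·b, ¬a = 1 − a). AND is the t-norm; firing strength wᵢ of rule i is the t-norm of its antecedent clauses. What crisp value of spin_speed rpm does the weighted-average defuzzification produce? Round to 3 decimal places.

R1 (z=72.0): normal=0.16, filthy=0.16, medium=0.40; AND[a·b] → w = 0.0102
R2 (z=91.0): clean=0.18 → w = 0.1800
R3 (z=24.0): medium=0.40, soiled=0.13; AND[a·b] → w = 0.0520
Weighted average = (0.0102·72.0 + 0.1800·91.0 + 0.0520·24.0) / (0.0102 + 0.1800 + 0.0520)
  = 18.3653 / 0.2422 = 75.814

75.814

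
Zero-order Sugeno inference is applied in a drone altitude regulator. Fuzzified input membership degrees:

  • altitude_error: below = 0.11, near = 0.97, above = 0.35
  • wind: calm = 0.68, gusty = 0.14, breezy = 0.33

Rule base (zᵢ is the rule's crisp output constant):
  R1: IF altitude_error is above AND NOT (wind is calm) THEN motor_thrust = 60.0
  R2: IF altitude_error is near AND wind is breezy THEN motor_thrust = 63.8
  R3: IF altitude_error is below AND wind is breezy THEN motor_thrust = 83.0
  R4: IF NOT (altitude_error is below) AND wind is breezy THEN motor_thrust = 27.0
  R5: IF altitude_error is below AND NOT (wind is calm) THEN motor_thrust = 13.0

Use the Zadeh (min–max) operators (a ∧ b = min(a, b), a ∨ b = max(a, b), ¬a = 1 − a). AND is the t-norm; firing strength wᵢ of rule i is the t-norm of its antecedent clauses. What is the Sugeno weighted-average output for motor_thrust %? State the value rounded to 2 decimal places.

R1 (z=60.0): above=0.35, ¬calm=1−0.68=0.32; AND[min(a, b)] → w = 0.32
R2 (z=63.8): near=0.97, breezy=0.33; AND[min(a, b)] → w = 0.33
R3 (z=83.0): below=0.11, breezy=0.33; AND[min(a, b)] → w = 0.11
R4 (z=27.0): ¬below=1−0.11=0.89, breezy=0.33; AND[min(a, b)] → w = 0.33
R5 (z=13.0): below=0.11, ¬calm=1−0.68=0.32; AND[min(a, b)] → w = 0.11
Weighted average = (0.32·60.0 + 0.33·63.8 + 0.11·83.0 + 0.33·27.0 + 0.11·13.0) / (0.32 + 0.33 + 0.11 + 0.33 + 0.11)
  = 59.7240 / 1.2000 = 49.77

49.77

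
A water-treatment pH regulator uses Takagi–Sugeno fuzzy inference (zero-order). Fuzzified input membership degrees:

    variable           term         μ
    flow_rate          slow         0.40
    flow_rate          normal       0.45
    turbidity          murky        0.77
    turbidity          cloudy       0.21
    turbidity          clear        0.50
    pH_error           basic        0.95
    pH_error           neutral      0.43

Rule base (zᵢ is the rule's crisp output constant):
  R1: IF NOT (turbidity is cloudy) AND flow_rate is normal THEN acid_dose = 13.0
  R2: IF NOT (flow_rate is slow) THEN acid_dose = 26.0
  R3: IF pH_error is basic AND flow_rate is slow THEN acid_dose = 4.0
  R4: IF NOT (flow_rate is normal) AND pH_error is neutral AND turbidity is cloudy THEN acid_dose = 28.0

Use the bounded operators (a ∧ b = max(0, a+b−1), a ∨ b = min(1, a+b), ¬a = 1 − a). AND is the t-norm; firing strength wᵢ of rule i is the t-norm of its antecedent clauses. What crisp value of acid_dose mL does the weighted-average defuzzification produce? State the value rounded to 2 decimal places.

R1 (z=13.0): ¬cloudy=1−0.21=0.79, normal=0.45; AND[max(0, a+b−1)] → w = 0.24
R2 (z=26.0): ¬slow=1−0.40=0.60 → w = 0.60
R3 (z=4.0): basic=0.95, slow=0.40; AND[max(0, a+b−1)] → w = 0.35
R4 (z=28.0): ¬normal=1−0.45=0.55, neutral=0.43, cloudy=0.21; AND[max(0, a+b−1)] → w = 0.00
Weighted average = (0.24·13.0 + 0.60·26.0 + 0.35·4.0 + 0.00·28.0) / (0.24 + 0.60 + 0.35 + 0.00)
  = 20.1200 / 1.1900 = 16.91

16.91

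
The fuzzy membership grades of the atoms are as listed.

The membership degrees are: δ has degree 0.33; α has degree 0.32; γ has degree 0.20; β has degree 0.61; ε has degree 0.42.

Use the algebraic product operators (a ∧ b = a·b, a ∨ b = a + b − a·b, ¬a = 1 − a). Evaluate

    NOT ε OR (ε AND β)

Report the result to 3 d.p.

NOT ε = 1 − 0.4200 = 0.5800
ε AND β = a·b on (0.4200, 0.6100) = 0.2562
NOT ε OR (ε AND β) = a + b − a·b on (0.5800, 0.2562) = 0.6876

0.688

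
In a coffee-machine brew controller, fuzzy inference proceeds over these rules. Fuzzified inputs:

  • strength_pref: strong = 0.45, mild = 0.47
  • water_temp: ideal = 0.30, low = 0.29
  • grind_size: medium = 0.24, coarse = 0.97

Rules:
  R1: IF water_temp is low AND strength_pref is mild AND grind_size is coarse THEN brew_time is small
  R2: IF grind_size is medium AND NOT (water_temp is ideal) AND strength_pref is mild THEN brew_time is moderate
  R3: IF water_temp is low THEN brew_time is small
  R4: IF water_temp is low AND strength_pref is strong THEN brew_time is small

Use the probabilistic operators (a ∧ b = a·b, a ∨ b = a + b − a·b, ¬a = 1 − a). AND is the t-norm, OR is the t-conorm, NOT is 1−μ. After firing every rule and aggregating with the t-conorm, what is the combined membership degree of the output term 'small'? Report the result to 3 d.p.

0.464

R1: low=0.29, mild=0.47, coarse=0.97; AND[a·b] → w = 0.1322
R2: medium=0.24, ¬ideal=1−0.30=0.70, mild=0.47; AND[a·b] → w = 0.0790
R3: low=0.29 → w = 0.2900
R4: low=0.29, strong=0.45; AND[a·b] → w = 0.1305
Rules with consequent 'small': {R1, R3, R4} → strengths 0.1322, 0.2900, 0.1305
Aggregate via t-conorm [a + b − a·b]: 0.4643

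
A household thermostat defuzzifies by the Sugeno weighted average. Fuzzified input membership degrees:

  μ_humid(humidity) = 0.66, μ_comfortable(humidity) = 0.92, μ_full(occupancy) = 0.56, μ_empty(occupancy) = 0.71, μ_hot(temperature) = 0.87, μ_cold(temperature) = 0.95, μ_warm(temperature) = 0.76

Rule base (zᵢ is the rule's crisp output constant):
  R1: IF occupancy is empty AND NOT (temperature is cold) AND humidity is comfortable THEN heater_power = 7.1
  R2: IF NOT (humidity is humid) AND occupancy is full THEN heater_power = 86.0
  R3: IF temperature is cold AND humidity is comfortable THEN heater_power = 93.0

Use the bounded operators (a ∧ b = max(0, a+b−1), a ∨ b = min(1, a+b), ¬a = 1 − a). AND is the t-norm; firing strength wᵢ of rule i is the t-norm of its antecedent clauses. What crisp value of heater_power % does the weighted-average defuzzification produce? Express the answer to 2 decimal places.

93.00

R1 (z=7.1): empty=0.71, ¬cold=1−0.95=0.05, comfortable=0.92; AND[max(0, a+b−1)] → w = 0.00
R2 (z=86.0): ¬humid=1−0.66=0.34, full=0.56; AND[max(0, a+b−1)] → w = 0.00
R3 (z=93.0): cold=0.95, comfortable=0.92; AND[max(0, a+b−1)] → w = 0.87
Weighted average = (0.00·7.1 + 0.00·86.0 + 0.87·93.0) / (0.00 + 0.00 + 0.87)
  = 80.9100 / 0.8700 = 93.00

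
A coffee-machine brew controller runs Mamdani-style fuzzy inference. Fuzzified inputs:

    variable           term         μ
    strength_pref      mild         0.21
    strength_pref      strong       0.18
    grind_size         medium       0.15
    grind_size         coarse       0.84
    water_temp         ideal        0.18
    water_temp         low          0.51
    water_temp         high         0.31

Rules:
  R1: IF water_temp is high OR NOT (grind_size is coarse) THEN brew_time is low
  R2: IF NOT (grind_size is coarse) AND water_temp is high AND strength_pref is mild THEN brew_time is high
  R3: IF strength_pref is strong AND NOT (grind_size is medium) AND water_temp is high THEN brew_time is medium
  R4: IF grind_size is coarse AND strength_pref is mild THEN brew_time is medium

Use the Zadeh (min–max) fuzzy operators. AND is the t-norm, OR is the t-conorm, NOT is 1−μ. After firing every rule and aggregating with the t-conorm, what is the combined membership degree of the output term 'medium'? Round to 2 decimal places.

R1: high=0.31, ¬coarse=1−0.84=0.16; OR[max(a, b)] → w = 0.31
R2: ¬coarse=1−0.84=0.16, high=0.31, mild=0.21; AND[min(a, b)] → w = 0.16
R3: strong=0.18, ¬medium=1−0.15=0.85, high=0.31; AND[min(a, b)] → w = 0.18
R4: coarse=0.84, mild=0.21; AND[min(a, b)] → w = 0.21
Rules with consequent 'medium': {R3, R4} → strengths 0.18, 0.21
Aggregate via t-conorm [max(a, b)]: 0.21

0.21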